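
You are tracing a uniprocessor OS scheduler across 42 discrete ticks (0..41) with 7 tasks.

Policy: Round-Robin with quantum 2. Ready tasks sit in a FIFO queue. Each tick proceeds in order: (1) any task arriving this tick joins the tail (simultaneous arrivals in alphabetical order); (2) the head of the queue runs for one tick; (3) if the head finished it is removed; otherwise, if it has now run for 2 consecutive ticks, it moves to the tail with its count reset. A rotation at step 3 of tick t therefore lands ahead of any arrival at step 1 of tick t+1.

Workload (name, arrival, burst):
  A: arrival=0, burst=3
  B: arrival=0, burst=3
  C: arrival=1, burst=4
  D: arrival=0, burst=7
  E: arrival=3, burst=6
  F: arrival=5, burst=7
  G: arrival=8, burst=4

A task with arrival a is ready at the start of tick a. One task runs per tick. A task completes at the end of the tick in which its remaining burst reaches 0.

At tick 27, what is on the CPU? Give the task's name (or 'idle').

t=0: queue=[A,B,D] q_used=0 → run A
t=1: queue=[A,B,D,C] q_used=1 → run A
t=2: queue=[B,D,C,A] q_used=0 → run B
t=3: queue=[B,D,C,A,E] q_used=1 → run B
t=4: queue=[D,C,A,E,B] q_used=0 → run D
t=5: queue=[D,C,A,E,B,F] q_used=1 → run D
t=6: queue=[C,A,E,B,F,D] q_used=0 → run C
t=7: queue=[C,A,E,B,F,D] q_used=1 → run C
t=8: queue=[A,E,B,F,D,C,G] q_used=0 → run A
t=9: queue=[E,B,F,D,C,G] q_used=0 → run E
t=10: queue=[E,B,F,D,C,G] q_used=1 → run E
t=11: queue=[B,F,D,C,G,E] q_used=0 → run B
t=12: queue=[F,D,C,G,E] q_used=0 → run F
t=13: queue=[F,D,C,G,E] q_used=1 → run F
t=14: queue=[D,C,G,E,F] q_used=0 → run D
t=15: queue=[D,C,G,E,F] q_used=1 → run D
t=16: queue=[C,G,E,F,D] q_used=0 → run C
t=17: queue=[C,G,E,F,D] q_used=1 → run C
t=18: queue=[G,E,F,D] q_used=0 → run G
t=19: queue=[G,E,F,D] q_used=1 → run G
t=20: queue=[E,F,D,G] q_used=0 → run E
t=21: queue=[E,F,D,G] q_used=1 → run E
t=22: queue=[F,D,G,E] q_used=0 → run F
t=23: queue=[F,D,G,E] q_used=1 → run F
t=24: queue=[D,G,E,F] q_used=0 → run D
t=25: queue=[D,G,E,F] q_used=1 → run D
t=26: queue=[G,E,F,D] q_used=0 → run G
t=27: queue=[G,E,F,D] q_used=1 → run G
t=28: queue=[E,F,D] q_used=0 → run E
t=29: queue=[E,F,D] q_used=1 → run E
t=30: queue=[F,D] q_used=0 → run F
t=31: queue=[F,D] q_used=1 → run F
t=32: queue=[D,F] q_used=0 → run D
t=33: queue=[F] q_used=0 → run F
t=34: (idle)
t=35: (idle)
t=36: (idle)
t=37: (idle)
t=38: (idle)
t=39: (idle)
t=40: (idle)
t=41: (idle)

running at tick 27 = G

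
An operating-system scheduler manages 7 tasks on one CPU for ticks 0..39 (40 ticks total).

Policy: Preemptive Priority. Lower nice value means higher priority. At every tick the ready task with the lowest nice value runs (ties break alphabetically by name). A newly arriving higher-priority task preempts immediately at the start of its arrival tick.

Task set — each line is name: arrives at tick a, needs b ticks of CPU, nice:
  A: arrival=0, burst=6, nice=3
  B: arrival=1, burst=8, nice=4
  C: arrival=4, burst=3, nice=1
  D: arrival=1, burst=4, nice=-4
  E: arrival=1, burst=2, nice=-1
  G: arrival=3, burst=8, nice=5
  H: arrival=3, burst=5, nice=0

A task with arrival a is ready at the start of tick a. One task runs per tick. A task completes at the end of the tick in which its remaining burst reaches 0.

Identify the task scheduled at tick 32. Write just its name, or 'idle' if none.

t=0: ready={A} → run A
t=1: ready={A,B,D,E} → run D
t=2: ready={A,B,D,E} → run D
t=3: ready={A,B,D,E,G,H} → run D
t=4: ready={A,B,C,D,E,G,H} → run D
t=5: ready={A,B,C,E,G,H} → run E
t=6: ready={A,B,C,E,G,H} → run E
t=7: ready={A,B,C,G,H} → run H
t=8: ready={A,B,C,G,H} → run H
t=9: ready={A,B,C,G,H} → run H
t=10: ready={A,B,C,G,H} → run H
t=11: ready={A,B,C,G,H} → run H
t=12: ready={A,B,C,G} → run C
t=13: ready={A,B,C,G} → run C
t=14: ready={A,B,C,G} → run C
t=15: ready={A,B,G} → run A
t=16: ready={A,B,G} → run A
t=17: ready={A,B,G} → run A
t=18: ready={A,B,G} → run A
t=19: ready={A,B,G} → run A
t=20: ready={B,G} → run B
t=21: ready={B,G} → run B
t=22: ready={B,G} → run B
t=23: ready={B,G} → run B
t=24: ready={B,G} → run B
t=25: ready={B,G} → run B
t=26: ready={B,G} → run B
t=27: ready={B,G} → run B
t=28: ready={G} → run G
t=29: ready={G} → run G
t=30: ready={G} → run G
t=31: ready={G} → run G
t=32: ready={G} → run G
t=33: ready={G} → run G
t=34: ready={G} → run G
t=35: ready={G} → run G
t=36: (idle)
t=37: (idle)
t=38: (idle)
t=39: (idle)

running at tick 32 = G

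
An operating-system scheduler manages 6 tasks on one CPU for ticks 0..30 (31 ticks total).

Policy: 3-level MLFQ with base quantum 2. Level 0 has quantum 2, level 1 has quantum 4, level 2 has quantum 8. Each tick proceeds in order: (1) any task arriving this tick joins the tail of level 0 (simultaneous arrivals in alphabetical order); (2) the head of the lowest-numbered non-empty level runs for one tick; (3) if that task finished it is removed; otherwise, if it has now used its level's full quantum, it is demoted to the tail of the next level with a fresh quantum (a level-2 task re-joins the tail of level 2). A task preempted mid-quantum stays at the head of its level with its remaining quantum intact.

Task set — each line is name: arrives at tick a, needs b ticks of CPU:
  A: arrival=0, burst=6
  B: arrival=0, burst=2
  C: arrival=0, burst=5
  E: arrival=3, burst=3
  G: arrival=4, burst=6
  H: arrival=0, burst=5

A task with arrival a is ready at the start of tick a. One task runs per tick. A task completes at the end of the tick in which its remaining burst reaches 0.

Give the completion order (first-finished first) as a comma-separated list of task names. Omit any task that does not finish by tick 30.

completion order = B, A, C, H, E, G

t=0: L0/L1/L2 = ABCH/-/- → run A
t=1: L0/L1/L2 = ABCH/-/- → run A
t=2: L0/L1/L2 = BCH/A/- → run B
t=3: L0/L1/L2 = BCHE/A/- → run B
t=4: L0/L1/L2 = CHEG/A/- → run C
t=5: L0/L1/L2 = CHEG/A/- → run C
t=6: L0/L1/L2 = HEG/AC/- → run H
t=7: L0/L1/L2 = HEG/AC/- → run H
t=8: L0/L1/L2 = EG/ACH/- → run E
t=9: L0/L1/L2 = EG/ACH/- → run E
t=10: L0/L1/L2 = G/ACHE/- → run G
t=11: L0/L1/L2 = G/ACHE/- → run G
t=12: L0/L1/L2 = -/ACHEG/- → run A
t=13: L0/L1/L2 = -/ACHEG/- → run A
t=14: L0/L1/L2 = -/ACHEG/- → run A
t=15: L0/L1/L2 = -/ACHEG/- → run A
t=16: L0/L1/L2 = -/CHEG/- → run C
t=17: L0/L1/L2 = -/CHEG/- → run C
t=18: L0/L1/L2 = -/CHEG/- → run C
t=19: L0/L1/L2 = -/HEG/- → run H
t=20: L0/L1/L2 = -/HEG/- → run H
t=21: L0/L1/L2 = -/HEG/- → run H
t=22: L0/L1/L2 = -/EG/- → run E
t=23: L0/L1/L2 = -/G/- → run G
t=24: L0/L1/L2 = -/G/- → run G
t=25: L0/L1/L2 = -/G/- → run G
t=26: L0/L1/L2 = -/G/- → run G
t=27: (idle)
t=28: (idle)
t=29: (idle)
t=30: (idle)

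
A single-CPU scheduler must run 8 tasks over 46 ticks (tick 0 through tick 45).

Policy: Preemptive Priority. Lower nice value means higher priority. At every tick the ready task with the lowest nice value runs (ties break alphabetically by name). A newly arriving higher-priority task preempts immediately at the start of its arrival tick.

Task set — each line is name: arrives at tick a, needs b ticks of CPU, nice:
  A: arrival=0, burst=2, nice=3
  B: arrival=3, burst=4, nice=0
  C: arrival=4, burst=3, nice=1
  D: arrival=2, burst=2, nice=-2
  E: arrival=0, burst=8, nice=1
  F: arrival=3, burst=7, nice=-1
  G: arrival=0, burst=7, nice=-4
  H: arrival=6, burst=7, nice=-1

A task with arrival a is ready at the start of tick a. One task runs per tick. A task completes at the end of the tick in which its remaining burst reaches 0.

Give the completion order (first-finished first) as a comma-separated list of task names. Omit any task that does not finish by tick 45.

t=0: ready={A,E,G} → run G
t=1: ready={A,E,G} → run G
t=2: ready={A,D,E,G} → run G
t=3: ready={A,B,D,E,F,G} → run G
t=4: ready={A,B,C,D,E,F,G} → run G
t=5: ready={A,B,C,D,E,F,G} → run G
t=6: ready={A,B,C,D,E,F,G,H} → run G
t=7: ready={A,B,C,D,E,F,H} → run D
t=8: ready={A,B,C,D,E,F,H} → run D
t=9: ready={A,B,C,E,F,H} → run F
t=10: ready={A,B,C,E,F,H} → run F
t=11: ready={A,B,C,E,F,H} → run F
t=12: ready={A,B,C,E,F,H} → run F
t=13: ready={A,B,C,E,F,H} → run F
t=14: ready={A,B,C,E,F,H} → run F
t=15: ready={A,B,C,E,F,H} → run F
t=16: ready={A,B,C,E,H} → run H
t=17: ready={A,B,C,E,H} → run H
t=18: ready={A,B,C,E,H} → run H
t=19: ready={A,B,C,E,H} → run H
t=20: ready={A,B,C,E,H} → run H
t=21: ready={A,B,C,E,H} → run H
t=22: ready={A,B,C,E,H} → run H
t=23: ready={A,B,C,E} → run B
t=24: ready={A,B,C,E} → run B
t=25: ready={A,B,C,E} → run B
t=26: ready={A,B,C,E} → run B
t=27: ready={A,C,E} → run C
t=28: ready={A,C,E} → run C
t=29: ready={A,C,E} → run C
t=30: ready={A,E} → run E
t=31: ready={A,E} → run E
t=32: ready={A,E} → run E
t=33: ready={A,E} → run E
t=34: ready={A,E} → run E
t=35: ready={A,E} → run E
t=36: ready={A,E} → run E
t=37: ready={A,E} → run E
t=38: ready={A} → run A
t=39: ready={A} → run A
t=40: (idle)
t=41: (idle)
t=42: (idle)
t=43: (idle)
t=44: (idle)
t=45: (idle)

completion order = G, D, F, H, B, C, E, A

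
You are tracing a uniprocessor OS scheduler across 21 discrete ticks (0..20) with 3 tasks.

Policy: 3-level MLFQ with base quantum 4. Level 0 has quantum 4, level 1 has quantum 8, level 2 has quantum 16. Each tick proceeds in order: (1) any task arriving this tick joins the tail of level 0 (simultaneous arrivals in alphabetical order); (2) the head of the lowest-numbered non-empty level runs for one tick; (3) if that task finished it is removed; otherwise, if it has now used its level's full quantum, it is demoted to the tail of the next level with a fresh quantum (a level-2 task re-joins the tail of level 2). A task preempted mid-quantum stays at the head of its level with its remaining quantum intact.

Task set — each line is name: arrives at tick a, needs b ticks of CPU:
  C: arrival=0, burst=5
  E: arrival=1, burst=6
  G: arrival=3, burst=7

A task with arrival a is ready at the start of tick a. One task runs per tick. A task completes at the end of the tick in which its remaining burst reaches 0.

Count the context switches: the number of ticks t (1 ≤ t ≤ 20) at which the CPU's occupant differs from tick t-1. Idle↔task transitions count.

t=0: L0/L1/L2 = C/-/- → run C
t=1: L0/L1/L2 = CE/-/- → run C
t=2: L0/L1/L2 = CE/-/- → run C
t=3: L0/L1/L2 = CEG/-/- → run C
t=4: L0/L1/L2 = EG/C/- → run E
t=5: L0/L1/L2 = EG/C/- → run E
t=6: L0/L1/L2 = EG/C/- → run E
t=7: L0/L1/L2 = EG/C/- → run E
t=8: L0/L1/L2 = G/CE/- → run G
t=9: L0/L1/L2 = G/CE/- → run G
t=10: L0/L1/L2 = G/CE/- → run G
t=11: L0/L1/L2 = G/CE/- → run G
t=12: L0/L1/L2 = -/CEG/- → run C
t=13: L0/L1/L2 = -/EG/- → run E
t=14: L0/L1/L2 = -/EG/- → run E
t=15: L0/L1/L2 = -/G/- → run G
t=16: L0/L1/L2 = -/G/- → run G
t=17: L0/L1/L2 = -/G/- → run G
t=18: (idle)
t=19: (idle)
t=20: (idle)

context switches = 6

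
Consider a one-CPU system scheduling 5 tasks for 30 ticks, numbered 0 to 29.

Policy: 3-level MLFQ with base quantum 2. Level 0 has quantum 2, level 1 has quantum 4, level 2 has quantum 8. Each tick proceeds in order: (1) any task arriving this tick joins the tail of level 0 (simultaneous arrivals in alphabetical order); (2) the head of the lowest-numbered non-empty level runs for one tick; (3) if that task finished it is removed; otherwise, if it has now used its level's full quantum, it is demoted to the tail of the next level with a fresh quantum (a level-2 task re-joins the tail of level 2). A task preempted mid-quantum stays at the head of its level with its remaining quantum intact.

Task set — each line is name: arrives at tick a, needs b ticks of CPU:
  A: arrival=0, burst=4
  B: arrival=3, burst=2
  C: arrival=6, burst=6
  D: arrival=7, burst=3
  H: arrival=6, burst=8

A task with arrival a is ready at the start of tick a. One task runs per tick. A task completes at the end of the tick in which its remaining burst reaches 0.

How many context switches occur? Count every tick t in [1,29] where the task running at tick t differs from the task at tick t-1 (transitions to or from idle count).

t=0: L0/L1/L2 = A/-/- → run A
t=1: L0/L1/L2 = A/-/- → run A
t=2: L0/L1/L2 = -/A/- → run A
t=3: L0/L1/L2 = B/A/- → run B
t=4: L0/L1/L2 = B/A/- → run B
t=5: L0/L1/L2 = -/A/- → run A
t=6: L0/L1/L2 = CH/-/- → run C
t=7: L0/L1/L2 = CHD/-/- → run C
t=8: L0/L1/L2 = HD/C/- → run H
t=9: L0/L1/L2 = HD/C/- → run H
t=10: L0/L1/L2 = D/CH/- → run D
t=11: L0/L1/L2 = D/CH/- → run D
t=12: L0/L1/L2 = -/CHD/- → run C
t=13: L0/L1/L2 = -/CHD/- → run C
t=14: L0/L1/L2 = -/CHD/- → run C
t=15: L0/L1/L2 = -/CHD/- → run C
t=16: L0/L1/L2 = -/HD/- → run H
t=17: L0/L1/L2 = -/HD/- → run H
t=18: L0/L1/L2 = -/HD/- → run H
t=19: L0/L1/L2 = -/HD/- → run H
t=20: L0/L1/L2 = -/D/H → run D
t=21: L0/L1/L2 = -/-/H → run H
t=22: L0/L1/L2 = -/-/H → run H
t=23: (idle)
t=24: (idle)
t=25: (idle)
t=26: (idle)
t=27: (idle)
t=28: (idle)
t=29: (idle)

context switches = 10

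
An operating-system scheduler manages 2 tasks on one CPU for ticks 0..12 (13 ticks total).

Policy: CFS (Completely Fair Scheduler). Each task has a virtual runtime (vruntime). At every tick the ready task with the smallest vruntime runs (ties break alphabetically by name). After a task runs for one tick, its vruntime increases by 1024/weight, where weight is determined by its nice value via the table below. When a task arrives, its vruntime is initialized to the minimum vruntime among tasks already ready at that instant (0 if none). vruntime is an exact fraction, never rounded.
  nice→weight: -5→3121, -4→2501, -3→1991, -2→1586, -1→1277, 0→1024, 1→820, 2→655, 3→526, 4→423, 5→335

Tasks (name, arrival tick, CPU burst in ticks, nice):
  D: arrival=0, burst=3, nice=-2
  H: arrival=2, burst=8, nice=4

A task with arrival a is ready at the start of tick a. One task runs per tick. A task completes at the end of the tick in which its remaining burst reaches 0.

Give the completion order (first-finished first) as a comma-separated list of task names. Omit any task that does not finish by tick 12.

completion order = D, H

t=0: vr[D=0] → run D
t=1: vr[D=512/793] → run D
t=2: vr[D=1024/793 H=1024/793] → run D
t=3: vr[H=1024/793] → run H
t=4: vr[H=1245184/335439] → run H
t=5: vr[H=2057216/335439] → run H
t=6: vr[H=956416/111813] → run H
t=7: vr[H=3681280/335439] → run H
t=8: vr[H=4493312/335439] → run H
t=9: vr[H=1768448/111813] → run H
t=10: vr[H=6117376/335439] → run H
t=11: (idle)
t=12: (idle)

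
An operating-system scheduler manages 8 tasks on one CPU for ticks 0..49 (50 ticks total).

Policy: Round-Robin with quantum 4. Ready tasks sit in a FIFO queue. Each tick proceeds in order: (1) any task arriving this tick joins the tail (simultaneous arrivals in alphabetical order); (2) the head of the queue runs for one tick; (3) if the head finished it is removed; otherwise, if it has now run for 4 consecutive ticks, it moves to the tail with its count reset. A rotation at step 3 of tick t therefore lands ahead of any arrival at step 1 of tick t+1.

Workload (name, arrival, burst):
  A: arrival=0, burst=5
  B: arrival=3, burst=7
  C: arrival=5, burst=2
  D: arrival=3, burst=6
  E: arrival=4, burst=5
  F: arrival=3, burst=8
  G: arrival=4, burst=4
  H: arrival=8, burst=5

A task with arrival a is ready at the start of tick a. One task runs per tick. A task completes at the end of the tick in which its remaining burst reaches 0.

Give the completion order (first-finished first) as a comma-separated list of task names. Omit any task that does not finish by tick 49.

t=0: queue=[A] q_used=0 → run A
t=1: queue=[A] q_used=1 → run A
t=2: queue=[A] q_used=2 → run A
t=3: queue=[A,B,D,F] q_used=3 → run A
t=4: queue=[B,D,F,A,E,G] q_used=0 → run B
t=5: queue=[B,D,F,A,E,G,C] q_used=1 → run B
t=6: queue=[B,D,F,A,E,G,C] q_used=2 → run B
t=7: queue=[B,D,F,A,E,G,C] q_used=3 → run B
t=8: queue=[D,F,A,E,G,C,B,H] q_used=0 → run D
t=9: queue=[D,F,A,E,G,C,B,H] q_used=1 → run D
t=10: queue=[D,F,A,E,G,C,B,H] q_used=2 → run D
t=11: queue=[D,F,A,E,G,C,B,H] q_used=3 → run D
t=12: queue=[F,A,E,G,C,B,H,D] q_used=0 → run F
t=13: queue=[F,A,E,G,C,B,H,D] q_used=1 → run F
t=14: queue=[F,A,E,G,C,B,H,D] q_used=2 → run F
t=15: queue=[F,A,E,G,C,B,H,D] q_used=3 → run F
t=16: queue=[A,E,G,C,B,H,D,F] q_used=0 → run A
t=17: queue=[E,G,C,B,H,D,F] q_used=0 → run E
t=18: queue=[E,G,C,B,H,D,F] q_used=1 → run E
t=19: queue=[E,G,C,B,H,D,F] q_used=2 → run E
t=20: queue=[E,G,C,B,H,D,F] q_used=3 → run E
t=21: queue=[G,C,B,H,D,F,E] q_used=0 → run G
t=22: queue=[G,C,B,H,D,F,E] q_used=1 → run G
t=23: queue=[G,C,B,H,D,F,E] q_used=2 → run G
t=24: queue=[G,C,B,H,D,F,E] q_used=3 → run G
t=25: queue=[C,B,H,D,F,E] q_used=0 → run C
t=26: queue=[C,B,H,D,F,E] q_used=1 → run C
t=27: queue=[B,H,D,F,E] q_used=0 → run B
t=28: queue=[B,H,D,F,E] q_used=1 → run B
t=29: queue=[B,H,D,F,E] q_used=2 → run B
t=30: queue=[H,D,F,E] q_used=0 → run H
t=31: queue=[H,D,F,E] q_used=1 → run H
t=32: queue=[H,D,F,E] q_used=2 → run H
t=33: queue=[H,D,F,E] q_used=3 → run H
t=34: queue=[D,F,E,H] q_used=0 → run D
t=35: queue=[D,F,E,H] q_used=1 → run D
t=36: queue=[F,E,H] q_used=0 → run F
t=37: queue=[F,E,H] q_used=1 → run F
t=38: queue=[F,E,H] q_used=2 → run F
t=39: queue=[F,E,H] q_used=3 → run F
t=40: queue=[E,H] q_used=0 → run E
t=41: queue=[H] q_used=0 → run H
t=42: (idle)
t=43: (idle)
t=44: (idle)
t=45: (idle)
t=46: (idle)
t=47: (idle)
t=48: (idle)
t=49: (idle)

completion order = A, G, C, B, D, F, E, H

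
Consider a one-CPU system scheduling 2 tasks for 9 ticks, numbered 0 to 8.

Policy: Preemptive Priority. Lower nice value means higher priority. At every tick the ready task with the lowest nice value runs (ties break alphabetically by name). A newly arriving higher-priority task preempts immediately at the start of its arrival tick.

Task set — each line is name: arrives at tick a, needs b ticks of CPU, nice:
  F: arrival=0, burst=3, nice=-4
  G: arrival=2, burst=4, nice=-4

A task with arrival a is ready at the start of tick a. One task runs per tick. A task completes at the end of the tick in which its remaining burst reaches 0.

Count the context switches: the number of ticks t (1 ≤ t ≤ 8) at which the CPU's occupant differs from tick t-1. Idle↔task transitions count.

context switches = 2

t=0: ready={F} → run F
t=1: ready={F} → run F
t=2: ready={F,G} → run F
t=3: ready={G} → run G
t=4: ready={G} → run G
t=5: ready={G} → run G
t=6: ready={G} → run G
t=7: (idle)
t=8: (idle)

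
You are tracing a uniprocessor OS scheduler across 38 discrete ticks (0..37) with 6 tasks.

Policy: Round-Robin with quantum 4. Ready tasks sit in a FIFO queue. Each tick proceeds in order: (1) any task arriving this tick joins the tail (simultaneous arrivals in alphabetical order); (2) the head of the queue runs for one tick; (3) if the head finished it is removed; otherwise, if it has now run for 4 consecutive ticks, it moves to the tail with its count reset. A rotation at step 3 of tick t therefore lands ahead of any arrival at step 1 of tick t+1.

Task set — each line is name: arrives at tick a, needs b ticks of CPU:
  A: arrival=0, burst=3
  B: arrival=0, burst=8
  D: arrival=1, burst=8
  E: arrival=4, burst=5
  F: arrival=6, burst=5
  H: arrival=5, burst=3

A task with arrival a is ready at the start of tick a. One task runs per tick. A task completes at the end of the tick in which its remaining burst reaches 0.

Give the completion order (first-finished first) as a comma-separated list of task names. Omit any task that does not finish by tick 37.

t=0: queue=[A,B] q_used=0 → run A
t=1: queue=[A,B,D] q_used=1 → run A
t=2: queue=[A,B,D] q_used=2 → run A
t=3: queue=[B,D] q_used=0 → run B
t=4: queue=[B,D,E] q_used=1 → run B
t=5: queue=[B,D,E,H] q_used=2 → run B
t=6: queue=[B,D,E,H,F] q_used=3 → run B
t=7: queue=[D,E,H,F,B] q_used=0 → run D
t=8: queue=[D,E,H,F,B] q_used=1 → run D
t=9: queue=[D,E,H,F,B] q_used=2 → run D
t=10: queue=[D,E,H,F,B] q_used=3 → run D
t=11: queue=[E,H,F,B,D] q_used=0 → run E
t=12: queue=[E,H,F,B,D] q_used=1 → run E
t=13: queue=[E,H,F,B,D] q_used=2 → run E
t=14: queue=[E,H,F,B,D] q_used=3 → run E
t=15: queue=[H,F,B,D,E] q_used=0 → run H
t=16: queue=[H,F,B,D,E] q_used=1 → run H
t=17: queue=[H,F,B,D,E] q_used=2 → run H
t=18: queue=[F,B,D,E] q_used=0 → run F
t=19: queue=[F,B,D,E] q_used=1 → run F
t=20: queue=[F,B,D,E] q_used=2 → run F
t=21: queue=[F,B,D,E] q_used=3 → run F
t=22: queue=[B,D,E,F] q_used=0 → run B
t=23: queue=[B,D,E,F] q_used=1 → run B
t=24: queue=[B,D,E,F] q_used=2 → run B
t=25: queue=[B,D,E,F] q_used=3 → run B
t=26: queue=[D,E,F] q_used=0 → run D
t=27: queue=[D,E,F] q_used=1 → run D
t=28: queue=[D,E,F] q_used=2 → run D
t=29: queue=[D,E,F] q_used=3 → run D
t=30: queue=[E,F] q_used=0 → run E
t=31: queue=[F] q_used=0 → run F
t=32: (idle)
t=33: (idle)
t=34: (idle)
t=35: (idle)
t=36: (idle)
t=37: (idle)

completion order = A, H, B, D, E, F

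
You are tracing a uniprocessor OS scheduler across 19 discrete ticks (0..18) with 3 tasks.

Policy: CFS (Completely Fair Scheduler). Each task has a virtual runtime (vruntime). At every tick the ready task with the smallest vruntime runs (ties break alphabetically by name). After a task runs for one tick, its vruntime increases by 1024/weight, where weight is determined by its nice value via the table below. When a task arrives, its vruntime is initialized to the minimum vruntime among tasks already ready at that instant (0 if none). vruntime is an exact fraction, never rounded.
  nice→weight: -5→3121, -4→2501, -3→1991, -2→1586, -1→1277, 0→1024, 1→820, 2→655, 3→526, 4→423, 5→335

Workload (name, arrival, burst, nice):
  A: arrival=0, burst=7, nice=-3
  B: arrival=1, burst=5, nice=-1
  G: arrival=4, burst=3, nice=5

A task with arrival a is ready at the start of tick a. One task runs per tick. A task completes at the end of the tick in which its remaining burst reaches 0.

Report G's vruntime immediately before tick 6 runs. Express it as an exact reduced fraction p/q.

t=0: vr[A=0] → run A
t=1: vr[A=1024/1991 B=1024/1991] → run A
t=2: vr[A=2048/1991 B=1024/1991] → run B
t=3: vr[A=2048/1991 B=3346432/2542507] → run A
t=4: vr[A=3072/1991 B=3346432/2542507 G=3346432/2542507] → run B
t=5: vr[A=3072/1991 B=5385216/2542507 G=3346432/2542507] → run G
t=6: vr[A=3072/1991 B=5385216/2542507 G=3724581888/851739845] → run A
t=7: vr[A=4096/1991 B=5385216/2542507 G=3724581888/851739845] → run A
t=8: vr[A=5120/1991 B=5385216/2542507 G=3724581888/851739845] → run B
t=9: vr[A=5120/1991 B=7424000/2542507 G=3724581888/851739845] → run A
t=10: vr[A=6144/1991 B=7424000/2542507 G=3724581888/851739845] → run B
t=11: vr[A=6144/1991 B=9462784/2542507 G=3724581888/851739845] → run A
t=12: vr[B=9462784/2542507 G=3724581888/851739845] → run B
t=13: vr[G=3724581888/851739845] → run G
t=14: vr[G=6328109056/851739845] → run G
t=15: (idle)
t=16: (idle)
t=17: (idle)
t=18: (idle)

vruntime(G, start of tick 6) = 3724581888/851739845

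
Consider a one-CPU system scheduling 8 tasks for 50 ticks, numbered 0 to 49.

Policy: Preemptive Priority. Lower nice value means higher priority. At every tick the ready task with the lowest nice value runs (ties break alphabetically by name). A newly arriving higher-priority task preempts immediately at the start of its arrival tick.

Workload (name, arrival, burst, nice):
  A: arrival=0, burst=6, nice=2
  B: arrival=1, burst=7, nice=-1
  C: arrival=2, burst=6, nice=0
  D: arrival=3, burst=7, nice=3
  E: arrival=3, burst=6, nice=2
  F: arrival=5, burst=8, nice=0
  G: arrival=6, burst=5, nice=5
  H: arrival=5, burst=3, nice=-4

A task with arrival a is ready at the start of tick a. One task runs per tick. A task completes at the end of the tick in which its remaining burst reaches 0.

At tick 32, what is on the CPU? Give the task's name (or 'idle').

t=0: ready={A} → run A
t=1: ready={A,B} → run B
t=2: ready={A,B,C} → run B
t=3: ready={A,B,C,D,E} → run B
t=4: ready={A,B,C,D,E} → run B
t=5: ready={A,B,C,D,E,F,H} → run H
t=6: ready={A,B,C,D,E,F,G,H} → run H
t=7: ready={A,B,C,D,E,F,G,H} → run H
t=8: ready={A,B,C,D,E,F,G} → run B
t=9: ready={A,B,C,D,E,F,G} → run B
t=10: ready={A,B,C,D,E,F,G} → run B
t=11: ready={A,C,D,E,F,G} → run C
t=12: ready={A,C,D,E,F,G} → run C
t=13: ready={A,C,D,E,F,G} → run C
t=14: ready={A,C,D,E,F,G} → run C
t=15: ready={A,C,D,E,F,G} → run C
t=16: ready={A,C,D,E,F,G} → run C
t=17: ready={A,D,E,F,G} → run F
t=18: ready={A,D,E,F,G} → run F
t=19: ready={A,D,E,F,G} → run F
t=20: ready={A,D,E,F,G} → run F
t=21: ready={A,D,E,F,G} → run F
t=22: ready={A,D,E,F,G} → run F
t=23: ready={A,D,E,F,G} → run F
t=24: ready={A,D,E,F,G} → run F
t=25: ready={A,D,E,G} → run A
t=26: ready={A,D,E,G} → run A
t=27: ready={A,D,E,G} → run A
t=28: ready={A,D,E,G} → run A
t=29: ready={A,D,E,G} → run A
t=30: ready={D,E,G} → run E
t=31: ready={D,E,G} → run E
t=32: ready={D,E,G} → run E
t=33: ready={D,E,G} → run E
t=34: ready={D,E,G} → run E
t=35: ready={D,E,G} → run E
t=36: ready={D,G} → run D
t=37: ready={D,G} → run D
t=38: ready={D,G} → run D
t=39: ready={D,G} → run D
t=40: ready={D,G} → run D
t=41: ready={D,G} → run D
t=42: ready={D,G} → run D
t=43: ready={G} → run G
t=44: ready={G} → run G
t=45: ready={G} → run G
t=46: ready={G} → run G
t=47: ready={G} → run G
t=48: (idle)
t=49: (idle)

running at tick 32 = E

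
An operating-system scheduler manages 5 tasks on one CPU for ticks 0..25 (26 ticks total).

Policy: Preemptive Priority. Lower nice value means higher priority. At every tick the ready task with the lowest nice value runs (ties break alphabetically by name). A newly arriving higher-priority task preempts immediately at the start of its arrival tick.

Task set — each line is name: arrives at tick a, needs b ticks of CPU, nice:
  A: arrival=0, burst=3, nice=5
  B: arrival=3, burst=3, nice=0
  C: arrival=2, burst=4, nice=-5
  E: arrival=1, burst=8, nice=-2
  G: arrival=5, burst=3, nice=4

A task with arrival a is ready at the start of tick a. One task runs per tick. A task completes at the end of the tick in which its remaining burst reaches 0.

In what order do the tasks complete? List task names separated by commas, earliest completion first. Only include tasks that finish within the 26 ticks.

completion order = C, E, B, G, A

t=0: ready={A} → run A
t=1: ready={A,E} → run E
t=2: ready={A,C,E} → run C
t=3: ready={A,B,C,E} → run C
t=4: ready={A,B,C,E} → run C
t=5: ready={A,B,C,E,G} → run C
t=6: ready={A,B,E,G} → run E
t=7: ready={A,B,E,G} → run E
t=8: ready={A,B,E,G} → run E
t=9: ready={A,B,E,G} → run E
t=10: ready={A,B,E,G} → run E
t=11: ready={A,B,E,G} → run E
t=12: ready={A,B,E,G} → run E
t=13: ready={A,B,G} → run B
t=14: ready={A,B,G} → run B
t=15: ready={A,B,G} → run B
t=16: ready={A,G} → run G
t=17: ready={A,G} → run G
t=18: ready={A,G} → run G
t=19: ready={A} → run A
t=20: ready={A} → run A
t=21: (idle)
t=22: (idle)
t=23: (idle)
t=24: (idle)
t=25: (idle)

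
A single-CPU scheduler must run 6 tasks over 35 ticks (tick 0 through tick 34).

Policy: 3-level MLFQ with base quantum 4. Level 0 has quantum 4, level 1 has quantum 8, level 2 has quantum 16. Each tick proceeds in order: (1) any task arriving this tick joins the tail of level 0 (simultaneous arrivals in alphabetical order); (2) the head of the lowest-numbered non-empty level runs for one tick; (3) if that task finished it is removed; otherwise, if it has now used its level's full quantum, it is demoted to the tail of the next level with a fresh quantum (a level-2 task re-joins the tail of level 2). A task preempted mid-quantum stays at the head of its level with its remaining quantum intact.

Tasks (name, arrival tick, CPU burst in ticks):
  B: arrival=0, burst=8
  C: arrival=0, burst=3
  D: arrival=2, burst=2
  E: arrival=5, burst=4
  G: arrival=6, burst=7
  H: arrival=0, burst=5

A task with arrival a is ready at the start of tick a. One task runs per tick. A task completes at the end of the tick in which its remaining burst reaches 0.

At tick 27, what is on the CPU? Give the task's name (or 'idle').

running at tick 27 = G

t=0: L0/L1/L2 = BCH/-/- → run B
t=1: L0/L1/L2 = BCH/-/- → run B
t=2: L0/L1/L2 = BCHD/-/- → run B
t=3: L0/L1/L2 = BCHD/-/- → run B
t=4: L0/L1/L2 = CHD/B/- → run C
t=5: L0/L1/L2 = CHDE/B/- → run C
t=6: L0/L1/L2 = CHDEG/B/- → run C
t=7: L0/L1/L2 = HDEG/B/- → run H
t=8: L0/L1/L2 = HDEG/B/- → run H
t=9: L0/L1/L2 = HDEG/B/- → run H
t=10: L0/L1/L2 = HDEG/B/- → run H
t=11: L0/L1/L2 = DEG/BH/- → run D
t=12: L0/L1/L2 = DEG/BH/- → run D
t=13: L0/L1/L2 = EG/BH/- → run E
t=14: L0/L1/L2 = EG/BH/- → run E
t=15: L0/L1/L2 = EG/BH/- → run E
t=16: L0/L1/L2 = EG/BH/- → run E
t=17: L0/L1/L2 = G/BH/- → run G
t=18: L0/L1/L2 = G/BH/- → run G
t=19: L0/L1/L2 = G/BH/- → run G
t=20: L0/L1/L2 = G/BH/- → run G
t=21: L0/L1/L2 = -/BHG/- → run B
t=22: L0/L1/L2 = -/BHG/- → run B
t=23: L0/L1/L2 = -/BHG/- → run B
t=24: L0/L1/L2 = -/BHG/- → run B
t=25: L0/L1/L2 = -/HG/- → run H
t=26: L0/L1/L2 = -/G/- → run G
t=27: L0/L1/L2 = -/G/- → run G
t=28: L0/L1/L2 = -/G/- → run G
t=29: (idle)
t=30: (idle)
t=31: (idle)
t=32: (idle)
t=33: (idle)
t=34: (idle)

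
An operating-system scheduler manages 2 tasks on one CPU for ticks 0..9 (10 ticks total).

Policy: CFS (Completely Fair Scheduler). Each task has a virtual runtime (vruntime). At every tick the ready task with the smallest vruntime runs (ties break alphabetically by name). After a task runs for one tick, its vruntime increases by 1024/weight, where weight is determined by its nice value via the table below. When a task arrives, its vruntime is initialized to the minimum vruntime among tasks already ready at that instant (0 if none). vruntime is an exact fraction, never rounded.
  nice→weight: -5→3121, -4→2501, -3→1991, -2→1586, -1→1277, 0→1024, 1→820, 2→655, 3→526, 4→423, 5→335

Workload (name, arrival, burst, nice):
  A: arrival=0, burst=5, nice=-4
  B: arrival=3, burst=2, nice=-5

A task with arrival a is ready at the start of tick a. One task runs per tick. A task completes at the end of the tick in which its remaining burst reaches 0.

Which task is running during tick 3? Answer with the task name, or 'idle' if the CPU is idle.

running at tick 3 = A

t=0: vr[A=0] → run A
t=1: vr[A=1024/2501] → run A
t=2: vr[A=2048/2501] → run A
t=3: vr[A=3072/2501 B=3072/2501] → run A
t=4: vr[A=4096/2501 B=3072/2501] → run B
t=5: vr[A=4096/2501 B=12148736/7805621] → run B
t=6: vr[A=4096/2501] → run A
t=7: (idle)
t=8: (idle)
t=9: (idle)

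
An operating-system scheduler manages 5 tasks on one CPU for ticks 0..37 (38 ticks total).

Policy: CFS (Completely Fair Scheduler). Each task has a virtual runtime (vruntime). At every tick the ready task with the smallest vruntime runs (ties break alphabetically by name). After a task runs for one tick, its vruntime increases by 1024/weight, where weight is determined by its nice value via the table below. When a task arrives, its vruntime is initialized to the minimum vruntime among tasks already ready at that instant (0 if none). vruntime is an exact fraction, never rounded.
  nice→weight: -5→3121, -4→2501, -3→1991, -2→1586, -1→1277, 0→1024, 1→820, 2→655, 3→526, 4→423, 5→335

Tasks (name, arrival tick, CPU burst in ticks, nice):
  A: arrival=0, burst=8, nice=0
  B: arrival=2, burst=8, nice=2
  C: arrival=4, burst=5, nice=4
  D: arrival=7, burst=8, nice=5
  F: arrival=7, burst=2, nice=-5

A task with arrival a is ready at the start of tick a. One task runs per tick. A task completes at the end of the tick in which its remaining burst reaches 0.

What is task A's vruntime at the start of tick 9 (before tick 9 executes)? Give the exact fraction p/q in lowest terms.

vruntime(A, start of tick 9) = 5/1

t=0: vr[A=0] → run A
t=1: vr[A=1] → run A
t=2: vr[A=2 B=2] → run A
t=3: vr[A=3 B=2] → run B
t=4: vr[A=3 B=2334/655 C=3] → run A
t=5: vr[A=4 B=2334/655 C=3] → run C
t=6: vr[A=4 B=2334/655 C=2293/423] → run B
t=7: vr[A=4 B=3358/655 C=2293/423 D=4 F=4] → run A
t=8: vr[A=5 B=3358/655 C=2293/423 D=4 F=4] → run D
t=9: vr[A=5 B=3358/655 C=2293/423 D=2364/335 F=4] → run F
t=10: vr[A=5 B=3358/655 C=2293/423 D=2364/335 F=13508/3121] → run F
t=11: vr[A=5 B=3358/655 C=2293/423 D=2364/335] → run A
t=12: vr[A=6 B=3358/655 C=2293/423 D=2364/335] → run B
t=13: vr[A=6 B=4382/655 C=2293/423 D=2364/335] → run C
t=14: vr[A=6 B=4382/655 C=3317/423 D=2364/335] → run A
t=15: vr[A=7 B=4382/655 C=3317/423 D=2364/335] → run B
t=16: vr[A=7 B=5406/655 C=3317/423 D=2364/335] → run A
t=17: vr[B=5406/655 C=3317/423 D=2364/335] → run D
t=18: vr[B=5406/655 C=3317/423 D=3388/335] → run C
t=19: vr[B=5406/655 C=1447/141 D=3388/335] → run B
t=20: vr[B=1286/131 C=1447/141 D=3388/335] → run B
t=21: vr[B=7454/655 C=1447/141 D=3388/335] → run D
t=22: vr[B=7454/655 C=1447/141 D=4412/335] → run C
t=23: vr[B=7454/655 C=5365/423 D=4412/335] → run B
t=24: vr[B=8478/655 C=5365/423 D=4412/335] → run C
t=25: vr[B=8478/655 D=4412/335] → run B
t=26: vr[D=4412/335] → run D
t=27: vr[D=5436/335] → run D
t=28: vr[D=1292/67] → run D
t=29: vr[D=7484/335] → run D
t=30: vr[D=8508/335] → run D
t=31: (idle)
t=32: (idle)
t=33: (idle)
t=34: (idle)
t=35: (idle)
t=36: (idle)
t=37: (idle)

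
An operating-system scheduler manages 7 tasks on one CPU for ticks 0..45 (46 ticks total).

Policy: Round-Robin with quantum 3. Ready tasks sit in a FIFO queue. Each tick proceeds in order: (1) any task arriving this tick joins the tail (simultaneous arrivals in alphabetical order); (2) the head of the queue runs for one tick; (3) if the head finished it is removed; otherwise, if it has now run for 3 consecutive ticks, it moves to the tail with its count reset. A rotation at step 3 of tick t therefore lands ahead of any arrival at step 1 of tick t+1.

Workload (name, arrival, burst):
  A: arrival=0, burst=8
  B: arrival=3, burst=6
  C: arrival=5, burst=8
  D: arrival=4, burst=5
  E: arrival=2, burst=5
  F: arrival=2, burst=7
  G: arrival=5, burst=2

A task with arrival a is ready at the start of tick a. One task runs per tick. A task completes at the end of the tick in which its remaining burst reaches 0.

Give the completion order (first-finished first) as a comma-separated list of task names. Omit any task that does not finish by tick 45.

completion order = G, E, A, B, D, F, C

t=0: queue=[A] q_used=0 → run A
t=1: queue=[A] q_used=1 → run A
t=2: queue=[A,E,F] q_used=2 → run A
t=3: queue=[E,F,A,B] q_used=0 → run E
t=4: queue=[E,F,A,B,D] q_used=1 → run E
t=5: queue=[E,F,A,B,D,C,G] q_used=2 → run E
t=6: queue=[F,A,B,D,C,G,E] q_used=0 → run F
t=7: queue=[F,A,B,D,C,G,E] q_used=1 → run F
t=8: queue=[F,A,B,D,C,G,E] q_used=2 → run F
t=9: queue=[A,B,D,C,G,E,F] q_used=0 → run A
t=10: queue=[A,B,D,C,G,E,F] q_used=1 → run A
t=11: queue=[A,B,D,C,G,E,F] q_used=2 → run A
t=12: queue=[B,D,C,G,E,F,A] q_used=0 → run B
t=13: queue=[B,D,C,G,E,F,A] q_used=1 → run B
t=14: queue=[B,D,C,G,E,F,A] q_used=2 → run B
t=15: queue=[D,C,G,E,F,A,B] q_used=0 → run D
t=16: queue=[D,C,G,E,F,A,B] q_used=1 → run D
t=17: queue=[D,C,G,E,F,A,B] q_used=2 → run D
t=18: queue=[C,G,E,F,A,B,D] q_used=0 → run C
t=19: queue=[C,G,E,F,A,B,D] q_used=1 → run C
t=20: queue=[C,G,E,F,A,B,D] q_used=2 → run C
t=21: queue=[G,E,F,A,B,D,C] q_used=0 → run G
t=22: queue=[G,E,F,A,B,D,C] q_used=1 → run G
t=23: queue=[E,F,A,B,D,C] q_used=0 → run E
t=24: queue=[E,F,A,B,D,C] q_used=1 → run E
t=25: queue=[F,A,B,D,C] q_used=0 → run F
t=26: queue=[F,A,B,D,C] q_used=1 → run F
t=27: queue=[F,A,B,D,C] q_used=2 → run F
t=28: queue=[A,B,D,C,F] q_used=0 → run A
t=29: queue=[A,B,D,C,F] q_used=1 → run A
t=30: queue=[B,D,C,F] q_used=0 → run B
t=31: queue=[B,D,C,F] q_used=1 → run B
t=32: queue=[B,D,C,F] q_used=2 → run B
t=33: queue=[D,C,F] q_used=0 → run D
t=34: queue=[D,C,F] q_used=1 → run D
t=35: queue=[C,F] q_used=0 → run C
t=36: queue=[C,F] q_used=1 → run C
t=37: queue=[C,F] q_used=2 → run C
t=38: queue=[F,C] q_used=0 → run F
t=39: queue=[C] q_used=0 → run C
t=40: queue=[C] q_used=1 → run C
t=41: (idle)
t=42: (idle)
t=43: (idle)
t=44: (idle)
t=45: (idle)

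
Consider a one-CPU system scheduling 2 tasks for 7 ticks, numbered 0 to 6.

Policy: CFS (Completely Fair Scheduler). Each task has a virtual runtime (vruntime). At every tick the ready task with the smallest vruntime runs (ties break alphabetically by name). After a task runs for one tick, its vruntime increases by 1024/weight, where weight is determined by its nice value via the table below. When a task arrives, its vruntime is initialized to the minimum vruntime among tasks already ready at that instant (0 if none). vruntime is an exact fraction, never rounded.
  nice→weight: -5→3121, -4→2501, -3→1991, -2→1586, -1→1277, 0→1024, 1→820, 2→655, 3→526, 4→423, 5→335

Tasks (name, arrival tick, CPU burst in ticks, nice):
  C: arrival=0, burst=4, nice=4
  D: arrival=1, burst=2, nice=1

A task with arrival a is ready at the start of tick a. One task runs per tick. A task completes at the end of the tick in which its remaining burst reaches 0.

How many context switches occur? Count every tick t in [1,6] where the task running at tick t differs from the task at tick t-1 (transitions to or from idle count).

context switches = 3

t=0: vr[C=0] → run C
t=1: vr[C=1024/423 D=1024/423] → run C
t=2: vr[C=2048/423 D=1024/423] → run D
t=3: vr[C=2048/423 D=318208/86715] → run D
t=4: vr[C=2048/423] → run C
t=5: vr[C=1024/141] → run C
t=6: (idle)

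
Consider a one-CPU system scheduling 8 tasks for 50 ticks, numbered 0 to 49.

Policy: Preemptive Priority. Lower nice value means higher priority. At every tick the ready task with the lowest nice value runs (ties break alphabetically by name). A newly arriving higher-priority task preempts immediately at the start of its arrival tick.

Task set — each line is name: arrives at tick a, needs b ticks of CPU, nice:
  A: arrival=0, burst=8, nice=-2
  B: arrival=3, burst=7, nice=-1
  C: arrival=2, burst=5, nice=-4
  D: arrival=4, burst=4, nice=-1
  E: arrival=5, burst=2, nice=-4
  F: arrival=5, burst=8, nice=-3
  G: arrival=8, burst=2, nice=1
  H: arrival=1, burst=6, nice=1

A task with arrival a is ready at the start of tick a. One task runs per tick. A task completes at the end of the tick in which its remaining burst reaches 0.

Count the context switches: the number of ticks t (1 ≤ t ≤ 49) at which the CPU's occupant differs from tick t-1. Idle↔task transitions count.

context switches = 9

t=0: ready={A} → run A
t=1: ready={A,H} → run A
t=2: ready={A,C,H} → run C
t=3: ready={A,B,C,H} → run C
t=4: ready={A,B,C,D,H} → run C
t=5: ready={A,B,C,D,E,F,H} → run C
t=6: ready={A,B,C,D,E,F,H} → run C
t=7: ready={A,B,D,E,F,H} → run E
t=8: ready={A,B,D,E,F,G,H} → run E
t=9: ready={A,B,D,F,G,H} → run F
t=10: ready={A,B,D,F,G,H} → run F
t=11: ready={A,B,D,F,G,H} → run F
t=12: ready={A,B,D,F,G,H} → run F
t=13: ready={A,B,D,F,G,H} → run F
t=14: ready={A,B,D,F,G,H} → run F
t=15: ready={A,B,D,F,G,H} → run F
t=16: ready={A,B,D,F,G,H} → run F
t=17: ready={A,B,D,G,H} → run A
t=18: ready={A,B,D,G,H} → run A
t=19: ready={A,B,D,G,H} → run A
t=20: ready={A,B,D,G,H} → run A
t=21: ready={A,B,D,G,H} → run A
t=22: ready={A,B,D,G,H} → run A
t=23: ready={B,D,G,H} → run B
t=24: ready={B,D,G,H} → run B
t=25: ready={B,D,G,H} → run B
t=26: ready={B,D,G,H} → run B
t=27: ready={B,D,G,H} → run B
t=28: ready={B,D,G,H} → run B
t=29: ready={B,D,G,H} → run B
t=30: ready={D,G,H} → run D
t=31: ready={D,G,H} → run D
t=32: ready={D,G,H} → run D
t=33: ready={D,G,H} → run D
t=34: ready={G,H} → run G
t=35: ready={G,H} → run G
t=36: ready={H} → run H
t=37: ready={H} → run H
t=38: ready={H} → run H
t=39: ready={H} → run H
t=40: ready={H} → run H
t=41: ready={H} → run H
t=42: (idle)
t=43: (idle)
t=44: (idle)
t=45: (idle)
t=46: (idle)
t=47: (idle)
t=48: (idle)
t=49: (idle)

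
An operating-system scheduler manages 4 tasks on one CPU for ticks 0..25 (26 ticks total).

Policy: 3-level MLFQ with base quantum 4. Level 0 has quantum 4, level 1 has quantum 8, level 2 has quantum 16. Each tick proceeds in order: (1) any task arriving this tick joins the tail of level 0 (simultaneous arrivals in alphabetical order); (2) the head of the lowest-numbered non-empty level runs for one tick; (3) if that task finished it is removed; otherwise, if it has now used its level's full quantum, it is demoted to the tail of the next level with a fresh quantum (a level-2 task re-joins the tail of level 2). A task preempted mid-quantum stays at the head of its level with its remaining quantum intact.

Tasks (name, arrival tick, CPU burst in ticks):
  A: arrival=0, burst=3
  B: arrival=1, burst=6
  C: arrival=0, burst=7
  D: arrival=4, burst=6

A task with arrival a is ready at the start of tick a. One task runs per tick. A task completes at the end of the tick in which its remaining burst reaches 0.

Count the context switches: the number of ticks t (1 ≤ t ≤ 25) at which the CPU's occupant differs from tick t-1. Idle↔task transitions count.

t=0: L0/L1/L2 = AC/-/- → run A
t=1: L0/L1/L2 = ACB/-/- → run A
t=2: L0/L1/L2 = ACB/-/- → run A
t=3: L0/L1/L2 = CB/-/- → run C
t=4: L0/L1/L2 = CBD/-/- → run C
t=5: L0/L1/L2 = CBD/-/- → run C
t=6: L0/L1/L2 = CBD/-/- → run C
t=7: L0/L1/L2 = BD/C/- → run B
t=8: L0/L1/L2 = BD/C/- → run B
t=9: L0/L1/L2 = BD/C/- → run B
t=10: L0/L1/L2 = BD/C/- → run B
t=11: L0/L1/L2 = D/CB/- → run D
t=12: L0/L1/L2 = D/CB/- → run D
t=13: L0/L1/L2 = D/CB/- → run D
t=14: L0/L1/L2 = D/CB/- → run D
t=15: L0/L1/L2 = -/CBD/- → run C
t=16: L0/L1/L2 = -/CBD/- → run C
t=17: L0/L1/L2 = -/CBD/- → run C
t=18: L0/L1/L2 = -/BD/- → run B
t=19: L0/L1/L2 = -/BD/- → run B
t=20: L0/L1/L2 = -/D/- → run D
t=21: L0/L1/L2 = -/D/- → run D
t=22: (idle)
t=23: (idle)
t=24: (idle)
t=25: (idle)

context switches = 7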